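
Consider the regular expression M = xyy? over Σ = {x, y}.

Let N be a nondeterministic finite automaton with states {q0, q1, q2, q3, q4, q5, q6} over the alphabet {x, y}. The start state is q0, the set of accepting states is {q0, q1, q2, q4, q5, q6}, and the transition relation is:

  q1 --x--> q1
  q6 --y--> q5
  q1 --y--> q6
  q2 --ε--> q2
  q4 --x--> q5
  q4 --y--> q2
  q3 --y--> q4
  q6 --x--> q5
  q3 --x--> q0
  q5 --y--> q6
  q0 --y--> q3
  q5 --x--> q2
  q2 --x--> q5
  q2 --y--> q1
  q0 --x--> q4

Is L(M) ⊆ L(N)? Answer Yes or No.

Yes

Converting the expression M to a DFA (subset construction, then merging equivalent states) gives the minimal DFA with states {m0, m1, m2, m3, m4}, start state m0, accepting states {m3, m4} and transitions m0: x→m1, y→m2; m1: x→m2, y→m3; m2: x→m2, y→m2; m3: x→m2, y→m4; m4: x→m2, y→m2.
Exploring the product automaton M × N from the start pair (m0, q0), following both machines on each input symbol, reaches 11 state pairs: (m0, q0), (m1, q4), (m2, q3), (m2, q5), (m3, q2), (m2, q0), (m2, q4), (m2, q2), (m2, q6), (m4, q1), (m2, q1).
M accepts in {m3, m4} and N accepts in {q0, q1, q2, q4, q5, q6}. The reachable pairs whose M-component is accepting are (m3, q2), (m4, q1); in each of them the N-component is accepting too, so the product for L(M) \ L(N) (M-component accepting, N-component rejecting) has no reachable accepting pair and the difference is empty.
Hence every string in L(M) is also in L(N).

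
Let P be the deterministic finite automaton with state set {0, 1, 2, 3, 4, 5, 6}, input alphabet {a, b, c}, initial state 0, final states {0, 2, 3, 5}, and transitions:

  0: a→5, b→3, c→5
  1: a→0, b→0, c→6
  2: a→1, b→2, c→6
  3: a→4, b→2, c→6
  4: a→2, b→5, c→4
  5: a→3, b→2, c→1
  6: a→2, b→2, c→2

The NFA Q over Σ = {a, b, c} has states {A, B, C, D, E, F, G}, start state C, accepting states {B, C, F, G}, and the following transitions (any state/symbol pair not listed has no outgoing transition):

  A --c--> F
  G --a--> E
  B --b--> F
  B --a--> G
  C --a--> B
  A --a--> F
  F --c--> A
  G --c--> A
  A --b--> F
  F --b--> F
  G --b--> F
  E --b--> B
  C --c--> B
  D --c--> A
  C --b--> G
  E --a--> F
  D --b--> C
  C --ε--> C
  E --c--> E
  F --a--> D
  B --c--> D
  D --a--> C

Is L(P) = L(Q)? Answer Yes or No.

Yes

Exploring the product automaton P × Q from the start pair (0, C), following both machines on each input symbol, reaches 7 state pairs: (0, C), (5, B), (3, G), (2, F), (1, D), (4, E), (6, A).
P accepts in {0, 2, 3, 5} and Q accepts in {B, C, F, G}. In every reachable pair the two components are either both accepting — (0, C), (5, B), (3, G), (2, F) — or both non-accepting, so no string is accepted by exactly one of the machines: L(P) \ L(Q) and L(Q) \ L(P) are both empty.
Hence every string is accepted by P iff it is accepted by Q, and the two languages coincide.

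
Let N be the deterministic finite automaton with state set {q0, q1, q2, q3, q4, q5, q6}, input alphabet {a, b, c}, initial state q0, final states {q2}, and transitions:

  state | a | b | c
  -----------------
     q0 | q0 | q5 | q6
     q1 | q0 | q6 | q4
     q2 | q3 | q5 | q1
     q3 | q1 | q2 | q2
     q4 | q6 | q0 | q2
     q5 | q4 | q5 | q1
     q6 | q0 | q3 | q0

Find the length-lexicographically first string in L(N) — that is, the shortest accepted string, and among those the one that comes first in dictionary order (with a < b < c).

A breadth-first search from q0 reaches an accepting state first via the path q0 → q5 → q4 → q2 on input bac.
No string of length < 3 is accepted (BFS exhausts all shorter strings without reaching an accepting state), and bac is the lexicographically least accepting string of length 3.

bac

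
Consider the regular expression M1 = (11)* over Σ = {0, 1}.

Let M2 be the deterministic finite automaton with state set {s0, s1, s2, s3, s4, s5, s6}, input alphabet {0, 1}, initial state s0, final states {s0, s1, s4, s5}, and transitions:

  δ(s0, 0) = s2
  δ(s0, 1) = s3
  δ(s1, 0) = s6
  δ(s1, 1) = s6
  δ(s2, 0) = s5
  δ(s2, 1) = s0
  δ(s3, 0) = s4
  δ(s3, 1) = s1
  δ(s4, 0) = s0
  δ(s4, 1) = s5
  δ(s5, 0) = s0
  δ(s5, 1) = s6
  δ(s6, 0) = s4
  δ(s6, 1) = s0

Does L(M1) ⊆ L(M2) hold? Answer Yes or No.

Yes

Converting the expression M1 to a DFA (subset construction, then merging equivalent states) gives the minimal DFA with states {r0, r1, r2}, start state r0, accepting states {r0} and transitions r0: 0→r1, 1→r2; r1: 0→r1, 1→r1; r2: 0→r1, 1→r0.
Exploring the product automaton M1 × M2 from the start pair (r0, s0), following both machines on each input symbol, reaches 11 state pairs: (r0, s0), (r1, s2), (r2, s3), (r1, s5), (r1, s0), (r1, s4), (r0, s1), (r1, s6), (r1, s3), (r2, s6), (r1, s1).
M1 accepts in {r0} and M2 accepts in {s0, s1, s4, s5}. The reachable pairs whose M1-component is accepting are (r0, s0), (r0, s1); in each of them the M2-component is accepting too, so the product for L(M1) \ L(M2) (M1-component accepting, M2-component rejecting) has no reachable accepting pair and the difference is empty.
Hence every string in L(M1) is also in L(M2).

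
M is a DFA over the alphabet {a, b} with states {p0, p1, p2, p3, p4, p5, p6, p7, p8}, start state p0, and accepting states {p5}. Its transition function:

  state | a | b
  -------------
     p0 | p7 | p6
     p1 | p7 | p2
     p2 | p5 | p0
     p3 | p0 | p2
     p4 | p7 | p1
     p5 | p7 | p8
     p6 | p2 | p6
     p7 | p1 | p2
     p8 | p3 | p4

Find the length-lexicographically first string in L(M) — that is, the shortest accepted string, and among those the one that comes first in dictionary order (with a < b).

A breadth-first search from p0 reaches an accepting state first via the path p0 → p7 → p2 → p5 on input aba.
No string of length < 3 is accepted (BFS exhausts all shorter strings without reaching an accepting state), and aba is the lexicographically least accepting string of length 3.

aba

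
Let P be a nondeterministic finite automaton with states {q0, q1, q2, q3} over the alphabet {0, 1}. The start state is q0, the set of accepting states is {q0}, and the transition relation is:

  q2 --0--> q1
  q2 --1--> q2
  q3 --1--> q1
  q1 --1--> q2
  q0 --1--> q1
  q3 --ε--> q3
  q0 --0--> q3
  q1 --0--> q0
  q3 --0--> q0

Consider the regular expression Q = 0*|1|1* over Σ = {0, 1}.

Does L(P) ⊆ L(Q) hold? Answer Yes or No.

No

The string 10 is in L(P) but not in L(Q).
So L(P) ⊄ L(Q).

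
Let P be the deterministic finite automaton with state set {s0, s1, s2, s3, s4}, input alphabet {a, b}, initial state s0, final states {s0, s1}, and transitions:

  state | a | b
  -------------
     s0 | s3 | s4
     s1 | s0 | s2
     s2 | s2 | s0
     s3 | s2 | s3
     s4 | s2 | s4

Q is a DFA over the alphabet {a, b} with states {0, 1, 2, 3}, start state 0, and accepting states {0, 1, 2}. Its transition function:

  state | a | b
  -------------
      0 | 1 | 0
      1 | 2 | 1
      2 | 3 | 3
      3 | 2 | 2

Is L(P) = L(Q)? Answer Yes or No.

The string aab is accepted by P but rejected by Q.
So L(P) ≠ L(Q).

No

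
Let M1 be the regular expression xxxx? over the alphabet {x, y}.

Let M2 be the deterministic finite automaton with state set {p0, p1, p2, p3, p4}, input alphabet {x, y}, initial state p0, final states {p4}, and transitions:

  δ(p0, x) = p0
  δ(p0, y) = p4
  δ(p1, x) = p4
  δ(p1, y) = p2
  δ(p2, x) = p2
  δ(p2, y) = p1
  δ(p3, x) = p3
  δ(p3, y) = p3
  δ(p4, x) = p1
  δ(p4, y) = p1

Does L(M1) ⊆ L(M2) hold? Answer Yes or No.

The string xxx is in L(M1) but not in L(M2).
So L(M1) ⊄ L(M2).

No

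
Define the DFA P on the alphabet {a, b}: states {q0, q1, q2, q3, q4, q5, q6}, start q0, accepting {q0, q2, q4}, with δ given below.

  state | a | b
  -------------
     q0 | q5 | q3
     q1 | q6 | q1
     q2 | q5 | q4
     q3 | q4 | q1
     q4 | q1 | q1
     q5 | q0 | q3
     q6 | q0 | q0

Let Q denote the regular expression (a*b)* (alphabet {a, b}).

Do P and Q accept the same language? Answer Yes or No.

The string aa is accepted by P but rejected by Q.
So L(P) ≠ L(Q).

No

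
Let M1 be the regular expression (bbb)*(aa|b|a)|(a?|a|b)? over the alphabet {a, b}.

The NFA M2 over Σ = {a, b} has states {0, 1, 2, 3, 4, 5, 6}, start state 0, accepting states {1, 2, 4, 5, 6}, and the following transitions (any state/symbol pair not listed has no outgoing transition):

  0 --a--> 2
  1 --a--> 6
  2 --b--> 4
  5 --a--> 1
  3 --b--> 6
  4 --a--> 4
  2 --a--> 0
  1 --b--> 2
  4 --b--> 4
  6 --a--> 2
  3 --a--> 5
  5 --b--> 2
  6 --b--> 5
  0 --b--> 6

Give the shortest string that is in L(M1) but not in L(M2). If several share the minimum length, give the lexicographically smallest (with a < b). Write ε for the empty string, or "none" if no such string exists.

ε

The empty string ε is accepted by M1 but not by M2.
Since ε is the unique shortest string, it is the required witness.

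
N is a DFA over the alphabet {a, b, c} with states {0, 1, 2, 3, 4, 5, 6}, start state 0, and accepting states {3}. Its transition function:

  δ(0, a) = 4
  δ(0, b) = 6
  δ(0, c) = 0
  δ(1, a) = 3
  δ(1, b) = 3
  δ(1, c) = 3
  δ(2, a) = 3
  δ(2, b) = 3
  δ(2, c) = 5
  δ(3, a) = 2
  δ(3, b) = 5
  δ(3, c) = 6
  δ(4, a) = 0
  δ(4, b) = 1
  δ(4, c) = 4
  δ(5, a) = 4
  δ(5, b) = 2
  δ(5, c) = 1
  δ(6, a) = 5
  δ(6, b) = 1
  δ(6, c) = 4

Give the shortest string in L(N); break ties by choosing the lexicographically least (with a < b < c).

aba

A breadth-first search from 0 reaches an accepting state first via the path 0 → 4 → 1 → 3 on input aba.
No string of length < 3 is accepted (BFS exhausts all shorter strings without reaching an accepting state), and aba is the lexicographically least accepting string of length 3.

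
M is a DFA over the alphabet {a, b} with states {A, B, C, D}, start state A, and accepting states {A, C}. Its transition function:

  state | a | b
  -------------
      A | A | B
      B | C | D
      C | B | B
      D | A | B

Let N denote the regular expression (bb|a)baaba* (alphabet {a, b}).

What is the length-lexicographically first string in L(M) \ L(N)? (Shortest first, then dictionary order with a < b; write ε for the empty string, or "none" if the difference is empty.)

The empty string ε is accepted by M but not by N.
Since ε is the unique shortest string, it is the required witness.

ε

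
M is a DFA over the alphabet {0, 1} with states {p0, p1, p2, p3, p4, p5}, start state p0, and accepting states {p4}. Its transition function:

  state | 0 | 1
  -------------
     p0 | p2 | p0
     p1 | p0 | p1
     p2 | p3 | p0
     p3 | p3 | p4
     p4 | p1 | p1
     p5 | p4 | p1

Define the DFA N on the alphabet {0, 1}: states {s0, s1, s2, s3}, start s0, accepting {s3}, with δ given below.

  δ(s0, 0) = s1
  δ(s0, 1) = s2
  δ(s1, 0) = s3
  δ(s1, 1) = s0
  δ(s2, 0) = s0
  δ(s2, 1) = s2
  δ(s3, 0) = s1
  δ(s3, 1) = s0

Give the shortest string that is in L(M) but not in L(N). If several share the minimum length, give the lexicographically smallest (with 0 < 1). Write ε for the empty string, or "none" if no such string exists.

The string 001 is accepted by M but not by N.
No shorter string lies in the difference, and 001 is the lexicographically first length-3 string in L(M) \ L(N).

001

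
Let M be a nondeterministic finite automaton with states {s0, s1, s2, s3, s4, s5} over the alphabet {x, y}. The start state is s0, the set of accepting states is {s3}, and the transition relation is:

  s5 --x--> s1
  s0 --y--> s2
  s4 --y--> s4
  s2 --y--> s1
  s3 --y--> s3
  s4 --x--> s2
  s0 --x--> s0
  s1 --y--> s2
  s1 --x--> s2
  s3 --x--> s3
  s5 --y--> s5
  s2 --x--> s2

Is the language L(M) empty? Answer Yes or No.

Yes

The states reachable from the start state are {s0, s1, s2}.
None of the accepting states {s3} is reachable, so no string is accepted and L(M) = ∅.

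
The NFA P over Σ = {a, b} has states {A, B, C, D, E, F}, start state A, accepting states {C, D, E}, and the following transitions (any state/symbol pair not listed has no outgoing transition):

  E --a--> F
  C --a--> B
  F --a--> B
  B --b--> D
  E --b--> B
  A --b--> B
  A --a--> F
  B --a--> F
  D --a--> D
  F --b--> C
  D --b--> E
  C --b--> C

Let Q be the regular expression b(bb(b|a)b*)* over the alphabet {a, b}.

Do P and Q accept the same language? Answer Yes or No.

No

The string ab is accepted by P but rejected by Q.
So L(P) ≠ L(Q).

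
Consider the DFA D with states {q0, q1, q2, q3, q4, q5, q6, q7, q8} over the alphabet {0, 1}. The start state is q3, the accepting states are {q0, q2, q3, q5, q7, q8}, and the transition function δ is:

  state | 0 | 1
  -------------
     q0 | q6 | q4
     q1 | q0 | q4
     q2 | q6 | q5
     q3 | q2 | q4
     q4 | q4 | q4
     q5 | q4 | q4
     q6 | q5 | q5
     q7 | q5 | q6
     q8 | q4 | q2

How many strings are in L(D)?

The useful subgraph on states {q2, q3, q5, q6} is acyclic, so L(D) is finite; the longest accepting path visits 4 useful states, giving maximum string length 3.
Counting accepting paths from q3 by length: 1 of length 0, 1 of length 1, 1 of length 2, 2 of length 3. Total 5.

5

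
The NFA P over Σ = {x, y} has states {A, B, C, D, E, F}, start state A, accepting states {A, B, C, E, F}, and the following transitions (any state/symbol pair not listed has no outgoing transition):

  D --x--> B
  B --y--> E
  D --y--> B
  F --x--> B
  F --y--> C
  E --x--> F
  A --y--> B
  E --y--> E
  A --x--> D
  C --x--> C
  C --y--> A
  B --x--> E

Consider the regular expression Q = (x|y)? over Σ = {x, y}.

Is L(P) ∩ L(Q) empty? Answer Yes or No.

No

The empty string ε is accepted by both P and Q.
Hence L(P) ∩ L(Q) ≠ ∅.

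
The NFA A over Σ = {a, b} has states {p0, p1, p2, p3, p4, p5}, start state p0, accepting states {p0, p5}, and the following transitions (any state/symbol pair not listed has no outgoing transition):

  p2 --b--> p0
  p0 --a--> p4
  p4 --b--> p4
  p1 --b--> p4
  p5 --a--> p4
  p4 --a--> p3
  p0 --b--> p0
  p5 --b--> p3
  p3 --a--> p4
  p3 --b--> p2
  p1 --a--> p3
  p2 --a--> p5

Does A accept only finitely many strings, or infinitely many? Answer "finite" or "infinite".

State p0 is reachable from the start and can reach an accepting state, and it lies on the cycle p0 → p0.
Traversing that cycle any number of times yields accepted strings of unbounded length, so the language is infinite.

infinite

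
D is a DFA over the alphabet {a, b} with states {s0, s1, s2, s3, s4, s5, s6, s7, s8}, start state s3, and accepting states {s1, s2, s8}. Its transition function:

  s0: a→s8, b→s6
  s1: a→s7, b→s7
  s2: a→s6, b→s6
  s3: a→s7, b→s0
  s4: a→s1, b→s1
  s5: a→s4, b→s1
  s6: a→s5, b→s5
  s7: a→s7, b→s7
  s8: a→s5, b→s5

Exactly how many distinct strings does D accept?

13

The useful subgraph on states {s0, s1, s3, s4, s5, s6, s8} is acyclic, so L(D) is finite; the longest accepting path visits 6 useful states, giving maximum string length 5.
Counting accepting paths from s3 by length: 1 of length 2, 4 of length 4, 8 of length 5. Total 13.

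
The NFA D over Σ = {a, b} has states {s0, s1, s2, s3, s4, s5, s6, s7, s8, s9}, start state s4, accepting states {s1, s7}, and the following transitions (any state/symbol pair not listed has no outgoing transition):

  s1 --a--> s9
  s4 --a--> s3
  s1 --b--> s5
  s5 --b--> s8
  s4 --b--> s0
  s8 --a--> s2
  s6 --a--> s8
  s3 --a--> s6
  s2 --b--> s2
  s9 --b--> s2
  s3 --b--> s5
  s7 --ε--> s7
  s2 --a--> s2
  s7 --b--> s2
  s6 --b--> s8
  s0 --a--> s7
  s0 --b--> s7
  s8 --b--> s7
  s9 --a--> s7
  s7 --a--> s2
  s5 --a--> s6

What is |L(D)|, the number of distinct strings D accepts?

7

The useful subgraph on states {s0, s3, s4, s5, s6, s7, s8} is acyclic, so L(D) is finite; the longest accepting path visits 6 useful states, giving maximum string length 5.
Counting accepting paths from s4 by length: 2 of length 2, 3 of length 4, 2 of length 5. Total 7.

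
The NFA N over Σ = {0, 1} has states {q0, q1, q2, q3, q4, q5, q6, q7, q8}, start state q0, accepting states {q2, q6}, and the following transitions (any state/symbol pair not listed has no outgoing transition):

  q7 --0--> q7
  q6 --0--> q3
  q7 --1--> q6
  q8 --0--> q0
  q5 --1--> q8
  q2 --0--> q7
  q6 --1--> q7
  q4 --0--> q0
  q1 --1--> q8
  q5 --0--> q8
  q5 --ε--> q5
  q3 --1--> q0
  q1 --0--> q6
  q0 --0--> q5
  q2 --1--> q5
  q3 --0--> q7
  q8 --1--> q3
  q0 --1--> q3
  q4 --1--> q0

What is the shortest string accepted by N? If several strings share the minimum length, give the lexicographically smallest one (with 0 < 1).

A breadth-first search from q0 reaches an accepting state first via the path q0 → q3 → q7 → q6 on input 101.
No string of length < 3 is accepted (BFS exhausts all shorter strings without reaching an accepting state), and 101 is the lexicographically least accepting string of length 3.

101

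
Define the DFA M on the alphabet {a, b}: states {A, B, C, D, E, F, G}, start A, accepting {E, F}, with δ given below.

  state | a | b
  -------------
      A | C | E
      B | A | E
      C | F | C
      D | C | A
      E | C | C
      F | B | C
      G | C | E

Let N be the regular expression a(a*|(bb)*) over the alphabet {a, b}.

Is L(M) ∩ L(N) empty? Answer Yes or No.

The string aa is accepted by both M and N.
Hence L(M) ∩ L(N) ≠ ∅.

No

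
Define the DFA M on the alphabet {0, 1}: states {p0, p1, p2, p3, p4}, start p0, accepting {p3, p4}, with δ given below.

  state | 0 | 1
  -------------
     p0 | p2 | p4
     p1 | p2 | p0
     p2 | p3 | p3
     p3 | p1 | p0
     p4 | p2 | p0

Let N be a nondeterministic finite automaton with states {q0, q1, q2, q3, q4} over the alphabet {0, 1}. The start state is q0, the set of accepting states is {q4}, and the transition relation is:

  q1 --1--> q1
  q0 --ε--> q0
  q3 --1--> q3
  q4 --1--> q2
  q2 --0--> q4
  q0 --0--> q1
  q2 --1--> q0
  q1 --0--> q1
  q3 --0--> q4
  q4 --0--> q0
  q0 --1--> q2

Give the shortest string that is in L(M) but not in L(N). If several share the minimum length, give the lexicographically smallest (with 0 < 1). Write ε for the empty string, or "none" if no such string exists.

1

The string 1 is accepted by M but not by N.
No shorter string lies in the difference, and 1 is the lexicographically first length-1 string in L(M) \ L(N).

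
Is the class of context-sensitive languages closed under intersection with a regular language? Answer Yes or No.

Yes

Every regular language is context-sensitive, and context-sensitive languages are closed under intersection (an LBA runs the DFA check and then the LBA for L on the same linear tape).
So the context-sensitive languages are closed under intersection with a regular language.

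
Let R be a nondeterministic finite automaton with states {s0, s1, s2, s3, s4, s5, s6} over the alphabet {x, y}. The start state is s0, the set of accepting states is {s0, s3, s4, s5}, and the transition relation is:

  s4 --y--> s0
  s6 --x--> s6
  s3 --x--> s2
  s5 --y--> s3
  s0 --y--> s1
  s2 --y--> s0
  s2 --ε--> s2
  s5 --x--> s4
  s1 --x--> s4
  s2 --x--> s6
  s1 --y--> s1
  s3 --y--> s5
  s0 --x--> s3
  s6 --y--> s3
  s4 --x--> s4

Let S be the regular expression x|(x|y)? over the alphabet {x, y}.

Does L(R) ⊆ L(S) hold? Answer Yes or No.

No

The string xy is in L(R) but not in L(S).
So L(R) ⊄ L(S).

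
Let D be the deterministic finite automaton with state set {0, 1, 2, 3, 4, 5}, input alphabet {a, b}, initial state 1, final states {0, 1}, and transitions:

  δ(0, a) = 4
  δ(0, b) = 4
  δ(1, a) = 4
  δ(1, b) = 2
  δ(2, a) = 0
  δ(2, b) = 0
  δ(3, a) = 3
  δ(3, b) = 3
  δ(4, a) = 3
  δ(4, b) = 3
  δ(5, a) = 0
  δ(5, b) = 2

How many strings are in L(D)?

3

The useful subgraph on states {0, 1, 2} is acyclic, so L(D) is finite; the longest accepting path visits 3 useful states, giving maximum string length 2.
Counting accepting paths from 1 by length: 1 of length 0, 2 of length 2. Total 3.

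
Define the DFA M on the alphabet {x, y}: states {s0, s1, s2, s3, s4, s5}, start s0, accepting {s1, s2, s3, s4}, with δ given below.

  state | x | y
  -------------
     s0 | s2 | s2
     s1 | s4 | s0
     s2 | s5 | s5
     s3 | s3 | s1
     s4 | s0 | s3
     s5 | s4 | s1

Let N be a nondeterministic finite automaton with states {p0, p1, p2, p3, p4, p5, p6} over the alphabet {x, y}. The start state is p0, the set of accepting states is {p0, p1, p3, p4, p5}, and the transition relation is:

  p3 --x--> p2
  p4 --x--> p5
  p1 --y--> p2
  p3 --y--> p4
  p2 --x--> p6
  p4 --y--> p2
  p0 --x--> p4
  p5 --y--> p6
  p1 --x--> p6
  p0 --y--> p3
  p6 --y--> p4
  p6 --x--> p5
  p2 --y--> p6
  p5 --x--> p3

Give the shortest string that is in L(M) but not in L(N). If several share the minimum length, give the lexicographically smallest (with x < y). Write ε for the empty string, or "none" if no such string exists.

The string xxy is accepted by M but not by N.
No shorter string lies in the difference, and xxy is the lexicographically first length-3 string in L(M) \ L(N).

xxy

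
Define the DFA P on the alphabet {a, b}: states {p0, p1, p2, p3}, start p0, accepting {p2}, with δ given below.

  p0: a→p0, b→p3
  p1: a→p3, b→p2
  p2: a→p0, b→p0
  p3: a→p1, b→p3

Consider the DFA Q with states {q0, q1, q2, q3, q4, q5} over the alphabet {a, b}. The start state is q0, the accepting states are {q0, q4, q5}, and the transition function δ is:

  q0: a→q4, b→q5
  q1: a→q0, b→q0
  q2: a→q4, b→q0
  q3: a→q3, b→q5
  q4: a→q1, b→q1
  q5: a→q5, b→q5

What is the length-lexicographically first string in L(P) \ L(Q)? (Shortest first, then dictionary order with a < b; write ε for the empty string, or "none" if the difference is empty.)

aabab

The string aabab is accepted by P but not by Q.
No shorter string lies in the difference, and aabab is the lexicographically first length-5 string in L(P) \ L(Q).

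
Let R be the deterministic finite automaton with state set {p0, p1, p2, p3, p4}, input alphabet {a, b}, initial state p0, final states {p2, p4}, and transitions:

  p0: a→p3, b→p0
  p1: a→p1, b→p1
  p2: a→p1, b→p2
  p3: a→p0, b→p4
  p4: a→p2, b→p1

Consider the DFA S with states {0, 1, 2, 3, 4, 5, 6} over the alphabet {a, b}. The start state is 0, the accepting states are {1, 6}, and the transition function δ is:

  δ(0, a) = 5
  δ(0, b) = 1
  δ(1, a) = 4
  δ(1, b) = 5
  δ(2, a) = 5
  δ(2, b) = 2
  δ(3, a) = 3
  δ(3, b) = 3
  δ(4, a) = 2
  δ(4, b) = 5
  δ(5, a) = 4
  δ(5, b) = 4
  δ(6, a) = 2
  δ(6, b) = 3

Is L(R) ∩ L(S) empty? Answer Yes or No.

Yes

Exploring the product automaton R × S from the start pair (p0, 0), following both machines on each input symbol, reaches 17 state pairs: (p0, 0), (p3, 5), (p0, 1), (p0, 4), (p4, 4), (p3, 4), (p0, 5), (p3, 2), (p2, 2), (p1, 5), (p0, 2), (p4, 5), (p4, 2), (p1, 4), (p2, 4), (p2, 5), (p1, 2).
R accepts in {p2, p4} and S accepts in {1, 6}; no reachable pair has both components accepting, so no string drives both machines to acceptance simultaneously and L(R) ∩ L(S) = ∅.
So no string is accepted by both, and the intersection is empty.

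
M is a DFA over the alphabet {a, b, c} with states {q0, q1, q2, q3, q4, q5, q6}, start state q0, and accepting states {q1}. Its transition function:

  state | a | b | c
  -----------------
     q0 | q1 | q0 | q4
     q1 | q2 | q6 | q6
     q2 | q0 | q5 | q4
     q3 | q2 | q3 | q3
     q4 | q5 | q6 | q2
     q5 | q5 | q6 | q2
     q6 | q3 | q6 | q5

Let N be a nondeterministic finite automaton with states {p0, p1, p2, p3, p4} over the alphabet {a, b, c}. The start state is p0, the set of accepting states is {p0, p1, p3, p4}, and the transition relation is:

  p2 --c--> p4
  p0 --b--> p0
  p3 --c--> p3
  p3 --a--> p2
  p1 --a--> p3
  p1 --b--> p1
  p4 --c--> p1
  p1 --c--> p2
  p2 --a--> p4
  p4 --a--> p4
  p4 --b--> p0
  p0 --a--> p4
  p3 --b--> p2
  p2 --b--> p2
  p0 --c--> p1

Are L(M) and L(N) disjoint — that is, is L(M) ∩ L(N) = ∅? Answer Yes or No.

The string a is accepted by both M and N.
Hence L(M) ∩ L(N) ≠ ∅.

No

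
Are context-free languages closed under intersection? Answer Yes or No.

No

{aⁿbⁿcᵐ : m,n≥0} and {aᵐbⁿcⁿ : m,n≥0} are both context-free, but their intersection {aⁿbⁿcⁿ : n≥0} is not (pumping lemma).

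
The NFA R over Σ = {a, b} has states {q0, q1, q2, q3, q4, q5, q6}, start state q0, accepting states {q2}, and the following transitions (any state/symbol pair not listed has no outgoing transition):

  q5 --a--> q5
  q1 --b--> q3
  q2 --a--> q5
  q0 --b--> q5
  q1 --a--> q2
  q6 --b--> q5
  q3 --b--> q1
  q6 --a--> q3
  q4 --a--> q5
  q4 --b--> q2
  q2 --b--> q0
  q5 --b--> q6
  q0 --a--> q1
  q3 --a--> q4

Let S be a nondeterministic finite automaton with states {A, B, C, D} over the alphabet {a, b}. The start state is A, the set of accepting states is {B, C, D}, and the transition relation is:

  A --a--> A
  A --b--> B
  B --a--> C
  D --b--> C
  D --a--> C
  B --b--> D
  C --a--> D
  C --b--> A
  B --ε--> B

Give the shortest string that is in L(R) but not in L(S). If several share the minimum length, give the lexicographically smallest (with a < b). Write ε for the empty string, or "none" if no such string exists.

The string aa is accepted by R but not by S.
No shorter string lies in the difference, and aa is the lexicographically first length-2 string in L(R) \ L(S).

aa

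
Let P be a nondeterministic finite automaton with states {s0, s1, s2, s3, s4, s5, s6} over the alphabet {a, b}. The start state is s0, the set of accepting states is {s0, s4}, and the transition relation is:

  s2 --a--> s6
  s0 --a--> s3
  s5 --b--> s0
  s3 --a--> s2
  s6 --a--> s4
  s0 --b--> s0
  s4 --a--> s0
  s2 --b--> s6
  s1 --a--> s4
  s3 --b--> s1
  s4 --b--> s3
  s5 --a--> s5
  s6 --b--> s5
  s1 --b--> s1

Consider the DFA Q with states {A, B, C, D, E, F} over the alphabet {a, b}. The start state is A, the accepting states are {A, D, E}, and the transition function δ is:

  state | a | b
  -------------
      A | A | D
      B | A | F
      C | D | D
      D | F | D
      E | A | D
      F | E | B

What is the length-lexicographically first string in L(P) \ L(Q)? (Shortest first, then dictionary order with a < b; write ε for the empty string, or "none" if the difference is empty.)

aba

The string aba is accepted by P but not by Q.
No shorter string lies in the difference, and aba is the lexicographically first length-3 string in L(P) \ L(Q).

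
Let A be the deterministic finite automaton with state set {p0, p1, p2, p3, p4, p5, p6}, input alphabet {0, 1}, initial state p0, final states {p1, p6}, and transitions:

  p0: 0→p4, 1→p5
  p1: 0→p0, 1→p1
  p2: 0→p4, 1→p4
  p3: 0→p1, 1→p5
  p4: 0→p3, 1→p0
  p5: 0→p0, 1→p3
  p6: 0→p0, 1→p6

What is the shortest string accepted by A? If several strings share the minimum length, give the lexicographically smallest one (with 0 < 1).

000

A breadth-first search from p0 reaches an accepting state first via the path p0 → p4 → p3 → p1 on input 000.
No string of length < 3 is accepted (BFS exhausts all shorter strings without reaching an accepting state), and 000 is the lexicographically least accepting string of length 3.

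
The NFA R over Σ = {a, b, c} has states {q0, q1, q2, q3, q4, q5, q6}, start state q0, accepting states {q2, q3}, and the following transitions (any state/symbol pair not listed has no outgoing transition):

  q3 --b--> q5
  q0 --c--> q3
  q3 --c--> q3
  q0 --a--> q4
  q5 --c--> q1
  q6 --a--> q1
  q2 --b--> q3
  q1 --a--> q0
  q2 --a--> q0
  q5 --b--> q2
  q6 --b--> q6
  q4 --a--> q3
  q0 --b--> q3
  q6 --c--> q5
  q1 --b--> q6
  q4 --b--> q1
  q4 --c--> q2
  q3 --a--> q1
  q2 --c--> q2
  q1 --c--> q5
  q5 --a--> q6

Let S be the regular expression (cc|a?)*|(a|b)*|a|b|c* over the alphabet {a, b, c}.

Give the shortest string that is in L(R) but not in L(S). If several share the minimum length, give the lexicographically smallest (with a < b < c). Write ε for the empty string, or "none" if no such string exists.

ac

The string ac is accepted by R but not by S.
No shorter string lies in the difference, and ac is the lexicographically first length-2 string in L(R) \ L(S).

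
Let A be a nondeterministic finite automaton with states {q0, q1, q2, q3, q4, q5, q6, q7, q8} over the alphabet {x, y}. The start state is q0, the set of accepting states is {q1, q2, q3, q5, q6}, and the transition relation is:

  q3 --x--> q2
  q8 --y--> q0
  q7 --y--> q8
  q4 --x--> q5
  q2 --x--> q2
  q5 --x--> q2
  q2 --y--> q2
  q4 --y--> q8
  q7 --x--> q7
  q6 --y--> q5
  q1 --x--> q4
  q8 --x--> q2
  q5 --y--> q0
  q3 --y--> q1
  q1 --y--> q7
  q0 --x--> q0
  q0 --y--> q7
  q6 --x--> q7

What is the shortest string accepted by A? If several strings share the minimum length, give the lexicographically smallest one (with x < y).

yyx

A breadth-first search from q0 reaches an accepting state first via the path q0 → q7 → q8 → q2 on input yyx.
No string of length < 3 is accepted (BFS exhausts all shorter strings without reaching an accepting state), and yyx is the lexicographically least accepting string of length 3.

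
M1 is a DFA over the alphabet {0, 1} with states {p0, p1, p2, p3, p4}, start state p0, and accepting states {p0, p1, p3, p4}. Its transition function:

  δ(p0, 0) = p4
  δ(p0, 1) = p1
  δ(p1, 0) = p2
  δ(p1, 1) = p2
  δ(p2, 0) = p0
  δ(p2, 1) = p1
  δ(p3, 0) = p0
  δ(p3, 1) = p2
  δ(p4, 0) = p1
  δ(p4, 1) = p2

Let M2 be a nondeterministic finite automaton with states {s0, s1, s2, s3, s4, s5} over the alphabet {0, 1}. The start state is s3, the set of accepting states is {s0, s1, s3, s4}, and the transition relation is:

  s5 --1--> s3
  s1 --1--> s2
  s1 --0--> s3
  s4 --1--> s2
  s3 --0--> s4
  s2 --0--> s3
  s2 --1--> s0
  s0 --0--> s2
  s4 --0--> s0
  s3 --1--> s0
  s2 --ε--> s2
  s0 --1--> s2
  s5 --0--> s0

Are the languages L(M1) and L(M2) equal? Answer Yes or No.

Exploring the product automaton M1 × M2 from the start pair (p0, s3), following both machines on each input symbol, reaches 4 state pairs: (p0, s3), (p4, s4), (p1, s0), (p2, s2).
M1 accepts in {p0, p1, p3, p4} and M2 accepts in {s0, s1, s3, s4}. In every reachable pair the two components are either both accepting — (p0, s3), (p4, s4), (p1, s0) — or both non-accepting, so no string is accepted by exactly one of the machines: L(M1) \ L(M2) and L(M2) \ L(M1) are both empty.
Hence every string is accepted by M1 iff it is accepted by M2, and the two languages coincide.

Yes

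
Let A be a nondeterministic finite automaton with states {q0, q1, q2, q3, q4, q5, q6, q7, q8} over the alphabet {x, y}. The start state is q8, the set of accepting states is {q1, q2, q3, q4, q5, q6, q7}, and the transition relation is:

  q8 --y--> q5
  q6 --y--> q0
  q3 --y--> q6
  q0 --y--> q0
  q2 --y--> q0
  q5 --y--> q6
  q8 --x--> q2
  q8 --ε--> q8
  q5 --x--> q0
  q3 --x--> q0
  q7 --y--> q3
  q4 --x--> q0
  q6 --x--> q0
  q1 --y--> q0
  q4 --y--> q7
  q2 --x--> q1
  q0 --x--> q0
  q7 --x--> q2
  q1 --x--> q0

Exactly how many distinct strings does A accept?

The useful subgraph on states {q1, q2, q5, q6, q8} is acyclic, so L(A) is finite; the longest accepting path visits 3 useful states, giving maximum string length 2.
Counting accepting paths from q8 by length: 2 of length 1, 2 of length 2. Total 4.

4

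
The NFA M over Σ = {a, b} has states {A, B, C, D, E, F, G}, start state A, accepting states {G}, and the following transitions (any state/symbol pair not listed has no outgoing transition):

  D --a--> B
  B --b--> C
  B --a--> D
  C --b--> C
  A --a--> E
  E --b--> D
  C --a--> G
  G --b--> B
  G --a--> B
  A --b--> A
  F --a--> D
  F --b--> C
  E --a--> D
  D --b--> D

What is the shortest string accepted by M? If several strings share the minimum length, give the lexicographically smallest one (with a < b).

A breadth-first search from A reaches an accepting state first via the path A → E → D → B → C → G on input aaaba.
No string of length < 5 is accepted (BFS exhausts all shorter strings without reaching an accepting state), and aaaba is the lexicographically least accepting string of length 5.

aaaba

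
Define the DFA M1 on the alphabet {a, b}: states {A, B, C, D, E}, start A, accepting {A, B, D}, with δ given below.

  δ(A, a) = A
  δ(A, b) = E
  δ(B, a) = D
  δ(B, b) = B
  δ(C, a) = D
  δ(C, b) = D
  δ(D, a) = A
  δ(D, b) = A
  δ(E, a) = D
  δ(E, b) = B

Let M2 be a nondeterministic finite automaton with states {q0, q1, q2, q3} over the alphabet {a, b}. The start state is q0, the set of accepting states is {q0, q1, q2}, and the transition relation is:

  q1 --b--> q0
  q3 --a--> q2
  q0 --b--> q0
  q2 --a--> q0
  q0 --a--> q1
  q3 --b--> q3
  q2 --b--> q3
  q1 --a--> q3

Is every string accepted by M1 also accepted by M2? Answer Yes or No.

No

The string aa is in L(M1) but not in L(M2).
So L(M1) ⊄ L(M2).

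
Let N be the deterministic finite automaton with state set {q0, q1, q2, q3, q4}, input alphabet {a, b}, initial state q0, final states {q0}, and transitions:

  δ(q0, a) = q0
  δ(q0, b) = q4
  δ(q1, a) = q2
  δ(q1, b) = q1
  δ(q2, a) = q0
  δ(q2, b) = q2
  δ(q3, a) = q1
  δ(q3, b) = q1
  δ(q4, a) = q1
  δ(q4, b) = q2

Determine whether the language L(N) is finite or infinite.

State q0 is reachable from the start and can reach an accepting state, and it lies on the cycle q0 → q0.
Traversing that cycle any number of times yields accepted strings of unbounded length, so the language is infinite.

infinite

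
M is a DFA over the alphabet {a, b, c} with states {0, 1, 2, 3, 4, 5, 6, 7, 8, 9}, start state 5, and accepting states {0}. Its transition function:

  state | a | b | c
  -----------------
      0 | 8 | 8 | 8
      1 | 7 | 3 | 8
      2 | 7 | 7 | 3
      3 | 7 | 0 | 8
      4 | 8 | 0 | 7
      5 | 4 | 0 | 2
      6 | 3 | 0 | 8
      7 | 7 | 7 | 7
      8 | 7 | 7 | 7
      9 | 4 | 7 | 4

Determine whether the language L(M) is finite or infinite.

finite

The useful states (reachable from 5 and able to reach an accepting state) are {0, 2, 3, 4, 5}.
Restricted to these states the transition graph has no cycle, so every accepting path has bounded length and L is finite.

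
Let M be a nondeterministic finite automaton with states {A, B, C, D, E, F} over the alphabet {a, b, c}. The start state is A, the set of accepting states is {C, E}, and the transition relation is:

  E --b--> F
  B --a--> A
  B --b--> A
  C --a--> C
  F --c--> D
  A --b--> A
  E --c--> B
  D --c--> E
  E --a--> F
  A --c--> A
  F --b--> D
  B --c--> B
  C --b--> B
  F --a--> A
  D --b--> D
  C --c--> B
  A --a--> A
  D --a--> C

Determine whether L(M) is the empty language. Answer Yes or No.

Yes

The states reachable from the start state are {A}.
None of the accepting states {C, E} is reachable, so no string is accepted and L(M) = ∅.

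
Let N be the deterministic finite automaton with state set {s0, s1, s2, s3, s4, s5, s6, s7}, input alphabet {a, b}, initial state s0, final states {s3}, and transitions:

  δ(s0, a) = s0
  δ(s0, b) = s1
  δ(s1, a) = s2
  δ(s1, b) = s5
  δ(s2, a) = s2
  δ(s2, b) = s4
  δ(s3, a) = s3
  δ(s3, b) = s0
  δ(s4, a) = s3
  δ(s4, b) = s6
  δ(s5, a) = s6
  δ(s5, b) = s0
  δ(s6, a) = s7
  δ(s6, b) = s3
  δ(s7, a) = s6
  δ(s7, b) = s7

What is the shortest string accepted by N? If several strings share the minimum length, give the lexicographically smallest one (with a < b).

A breadth-first search from s0 reaches an accepting state first via the path s0 → s1 → s2 → s4 → s3 on input baba.
No string of length < 4 is accepted (BFS exhausts all shorter strings without reaching an accepting state), and baba is the lexicographically least accepting string of length 4.

baba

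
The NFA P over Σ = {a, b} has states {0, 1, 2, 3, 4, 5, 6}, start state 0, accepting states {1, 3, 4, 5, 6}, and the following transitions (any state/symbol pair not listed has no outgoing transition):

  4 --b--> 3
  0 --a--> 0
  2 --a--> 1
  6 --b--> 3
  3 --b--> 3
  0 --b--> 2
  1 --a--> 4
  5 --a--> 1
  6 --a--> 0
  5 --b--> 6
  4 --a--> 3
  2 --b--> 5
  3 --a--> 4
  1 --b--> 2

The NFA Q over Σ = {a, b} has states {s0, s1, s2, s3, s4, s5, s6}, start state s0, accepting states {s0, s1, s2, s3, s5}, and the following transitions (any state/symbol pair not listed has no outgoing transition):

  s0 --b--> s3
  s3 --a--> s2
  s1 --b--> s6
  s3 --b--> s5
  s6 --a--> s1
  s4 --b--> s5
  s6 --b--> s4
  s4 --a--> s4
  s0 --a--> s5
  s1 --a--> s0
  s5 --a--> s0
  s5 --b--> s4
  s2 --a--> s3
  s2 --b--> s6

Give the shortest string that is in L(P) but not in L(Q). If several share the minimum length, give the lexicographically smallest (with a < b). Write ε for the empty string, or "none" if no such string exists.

aba

The string aba is accepted by P but not by Q.
No shorter string lies in the difference, and aba is the lexicographically first length-3 string in L(P) \ L(Q).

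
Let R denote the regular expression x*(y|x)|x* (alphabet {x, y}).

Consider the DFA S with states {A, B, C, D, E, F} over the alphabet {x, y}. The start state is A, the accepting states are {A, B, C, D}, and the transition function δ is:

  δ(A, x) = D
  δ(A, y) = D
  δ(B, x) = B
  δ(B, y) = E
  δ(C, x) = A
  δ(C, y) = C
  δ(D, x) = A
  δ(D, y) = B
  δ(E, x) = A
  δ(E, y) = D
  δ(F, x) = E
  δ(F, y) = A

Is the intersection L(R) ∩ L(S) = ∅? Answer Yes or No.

The empty string ε is accepted by both R and S.
Hence L(R) ∩ L(S) ≠ ∅.

No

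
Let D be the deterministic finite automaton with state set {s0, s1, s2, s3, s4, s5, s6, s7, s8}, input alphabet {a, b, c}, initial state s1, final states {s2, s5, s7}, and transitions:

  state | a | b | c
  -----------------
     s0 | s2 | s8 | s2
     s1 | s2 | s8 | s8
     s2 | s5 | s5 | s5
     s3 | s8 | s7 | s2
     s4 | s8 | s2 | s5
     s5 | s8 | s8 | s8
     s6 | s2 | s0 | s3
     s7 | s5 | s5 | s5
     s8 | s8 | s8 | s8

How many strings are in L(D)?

4

The useful subgraph on states {s1, s2, s5} is acyclic, so L(D) is finite; the longest accepting path visits 3 useful states, giving maximum string length 2.
Counting accepting paths from s1 by length: 1 of length 1, 3 of length 2. Total 4.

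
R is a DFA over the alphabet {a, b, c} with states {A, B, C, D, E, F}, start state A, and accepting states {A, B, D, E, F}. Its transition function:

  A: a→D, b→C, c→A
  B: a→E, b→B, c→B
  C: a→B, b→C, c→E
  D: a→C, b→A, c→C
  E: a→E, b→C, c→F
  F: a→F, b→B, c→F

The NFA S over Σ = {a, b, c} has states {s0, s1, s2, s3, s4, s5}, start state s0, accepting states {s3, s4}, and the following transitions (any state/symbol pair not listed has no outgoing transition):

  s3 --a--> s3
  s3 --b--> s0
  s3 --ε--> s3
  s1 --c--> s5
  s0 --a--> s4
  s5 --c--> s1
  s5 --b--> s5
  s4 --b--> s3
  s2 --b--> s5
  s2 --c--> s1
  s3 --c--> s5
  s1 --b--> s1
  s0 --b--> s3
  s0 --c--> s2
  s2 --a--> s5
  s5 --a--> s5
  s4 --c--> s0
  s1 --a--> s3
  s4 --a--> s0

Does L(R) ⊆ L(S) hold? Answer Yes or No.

The empty string ε is in L(R) but not in L(S).
So L(R) ⊄ L(S).

No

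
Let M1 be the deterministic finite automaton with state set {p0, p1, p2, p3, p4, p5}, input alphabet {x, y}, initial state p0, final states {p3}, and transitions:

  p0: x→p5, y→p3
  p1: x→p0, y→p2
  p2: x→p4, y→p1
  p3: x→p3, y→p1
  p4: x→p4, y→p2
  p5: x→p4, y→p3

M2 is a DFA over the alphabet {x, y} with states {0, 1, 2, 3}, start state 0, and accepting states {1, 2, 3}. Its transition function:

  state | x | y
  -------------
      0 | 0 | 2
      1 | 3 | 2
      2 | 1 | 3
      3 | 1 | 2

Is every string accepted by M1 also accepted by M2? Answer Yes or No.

Exploring the product automaton M1 × M2 from the start pair (p0, 0), following both machines on each input symbol, reaches 14 state pairs: (p0, 0), (p5, 0), (p3, 2), (p4, 0), (p3, 1), (p1, 3), (p2, 2), (p3, 3), (p1, 2), (p0, 1), (p4, 1), (p2, 3), (p5, 3), (p4, 3).
M1 accepts in {p3} and M2 accepts in {1, 2, 3}. The reachable pairs whose M1-component is accepting are (p3, 2), (p3, 1), (p3, 3); in each of them the M2-component is accepting too, so the product for L(M1) \ L(M2) (M1-component accepting, M2-component rejecting) has no reachable accepting pair and the difference is empty.
Hence every string in L(M1) is also in L(M2).

Yes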